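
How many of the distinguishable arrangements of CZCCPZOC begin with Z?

210

With the first slot taken by Z, it remains to arrange the other 7 letters (CCCPZOC).
Those 7 letters have C appearing 4 times, giving (7)!/(4!) = 210.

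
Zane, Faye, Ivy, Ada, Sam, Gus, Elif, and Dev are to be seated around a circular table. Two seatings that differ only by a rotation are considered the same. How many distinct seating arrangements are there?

5040

Around a circle, 8 distinct people have 8!/8 = (7)! = 5040 rotationally distinct seatings.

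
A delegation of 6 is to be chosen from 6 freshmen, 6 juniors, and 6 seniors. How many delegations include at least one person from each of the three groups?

15795

With no constraint there are C(18,6) = 18564 possible selections.
Selections missing a whole group: no freshmen → C(12,6) = 924; no juniors → C(12,6) = 924; no seniors → C(12,6) = 924.
Add back selections omitting two groups (i.e. drawn from a single group): C(6,6) + C(6,6) + C(6,6) = 3.
By inclusion–exclusion: 18564 − 2772 + 3 = 15795.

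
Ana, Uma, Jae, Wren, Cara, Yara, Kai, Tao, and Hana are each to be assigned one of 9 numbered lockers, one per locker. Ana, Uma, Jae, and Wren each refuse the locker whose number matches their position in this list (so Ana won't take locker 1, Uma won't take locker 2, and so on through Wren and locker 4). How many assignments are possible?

229080

Let Aᵢ (for 1 ≤ i ≤ 4) be the placements that put person i in their forbidden locker. Any j of these fix j positions, leaving (9−j)! ways to fill the rest, and there are C(4,j) ways to pick which j.
By inclusion–exclusion, the number of valid placements is Σ_{j=0}^{4} (−1)^j C(4,j)·(9−j)!.
Computing: 362880 − 161280 + 30240 − 2880 + 120 = 229080.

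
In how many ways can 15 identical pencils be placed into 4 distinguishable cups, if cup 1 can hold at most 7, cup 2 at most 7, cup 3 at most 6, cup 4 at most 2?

84

By stars and bars, unrestricted non-negative solutions to x_1+…+x_4 = 15 number C(15+3,3) = 816.
Subtract solutions that violate a single cap (substitute x_i' = x_i − (cap_i+1)): x_1 ≥ 8 gives C(10,3) = 120; x_2 ≥ 8 gives C(10,3) = 120; x_3 ≥ 7 gives C(11,3) = 165; x_4 ≥ 3 gives C(15,3) = 455. Together 860.
Add back pairs where two caps are both exceeded: 0 + 1 + 35 + 1 + 35 + 56 = 128.
By inclusion–exclusion the count is 816 − 860 + 128 = 84.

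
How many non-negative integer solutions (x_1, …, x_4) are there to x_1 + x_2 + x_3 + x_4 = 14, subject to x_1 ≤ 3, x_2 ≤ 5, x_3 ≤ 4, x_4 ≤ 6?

By stars and bars, unrestricted non-negative solutions to x_1+…+x_4 = 14 number C(14+3,3) = 680.
Subtract solutions that violate a single cap (substitute x_i' = x_i − (cap_i+1)): x_1 ≥ 4 gives C(13,3) = 286; x_2 ≥ 6 gives C(11,3) = 165; x_3 ≥ 5 gives C(12,3) = 220; x_4 ≥ 7 gives C(10,3) = 120. Together 791.
Add back pairs where two caps are both exceeded: 35 + 56 + 20 + 20 + 4 + 10 = 145.
By inclusion–exclusion the count is 680 − 791 + 145 = 34.

34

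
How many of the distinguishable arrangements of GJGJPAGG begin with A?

With the first slot taken by A, it remains to arrange the other 7 letters (GJGJPGG).
Those 7 letters have G appearing 4 times and J appearing twice, giving (7)!/(4!·2!) = 105.

105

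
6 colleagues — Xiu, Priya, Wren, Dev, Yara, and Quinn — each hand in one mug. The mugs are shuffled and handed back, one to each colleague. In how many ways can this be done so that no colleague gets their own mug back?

This is the derangement count D_6: permutations of 6 items with no fixed point.
By inclusion–exclusion this is Σ_{j=0}^{6} (−1)^j C(6,j)·(6−j)!.
Computing: 720 − 720 + 360 − 120 + 30 − 6 + 1 = 265.

265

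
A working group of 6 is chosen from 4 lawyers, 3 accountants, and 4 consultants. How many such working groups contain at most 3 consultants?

Split by how many consultants are chosen (0 through 3).
Sum: C(4,0)·C(7,6) + C(4,1)·C(7,5) + C(4,2)·C(7,4) + C(4,3)·C(7,3) = 7 + 84 + 210 + 140 = 441.

441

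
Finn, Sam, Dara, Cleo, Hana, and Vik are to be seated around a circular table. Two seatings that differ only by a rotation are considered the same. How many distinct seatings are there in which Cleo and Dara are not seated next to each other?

72

All circular seatings of 6 people number (5)! = 120.
Those with Cleo next to Dara: fuse the pair into one unit and seat 5 units around a circle — 2·(4)! = 48.
Subtracting, 120 − 48 = 72.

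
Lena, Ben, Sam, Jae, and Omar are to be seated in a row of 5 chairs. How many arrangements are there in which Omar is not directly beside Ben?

Of the 5! = 120 arrangements, those with Omar and Ben adjacent number 2 × 4! = 48 (treat the pair as a block with 2 internal orders).
Complementary counting: 120 − 48 = 72.

72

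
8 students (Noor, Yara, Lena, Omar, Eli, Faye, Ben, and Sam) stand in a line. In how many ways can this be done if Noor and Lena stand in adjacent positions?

Place the 6 others and the Noor-Lena pair as 7 objects in a line; the pair has 2 internal arrangements.
That gives 2 × 7! = 2 × 5040 = 10080.

10080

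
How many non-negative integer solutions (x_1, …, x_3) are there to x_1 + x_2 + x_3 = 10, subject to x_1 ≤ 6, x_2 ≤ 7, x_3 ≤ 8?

Ignoring the caps, the number of non-negative solutions to x_1+…+x_3 = 10 is C(12,2) = 66.
Subtract solutions that violate a single cap (substitute x_i' = x_i − (cap_i+1)): x_1 ≥ 7 gives C(5,2) = 10; x_2 ≥ 8 gives C(4,2) = 6; x_3 ≥ 9 gives C(3,2) = 3. Together 19.
No two caps can be exceeded simultaneously, so the pair terms are all 0.
By inclusion–exclusion the count is 66 − 19 + 0 = 47.

47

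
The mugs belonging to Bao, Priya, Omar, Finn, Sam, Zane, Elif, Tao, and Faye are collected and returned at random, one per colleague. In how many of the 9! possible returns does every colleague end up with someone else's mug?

133496

Let Aᵢ be the assignments in which colleague i gets their own mug. We want the size of the complement of A₁∪…∪A_9.
By inclusion–exclusion this is Σ_{j=0}^{9} (−1)^j C(9,j)·(9−j)!.
Computing: 362880 − 362880 + 181440 − 60480 + 15120 − 3024 + 504 − 72 + 9 − 1 = 133496.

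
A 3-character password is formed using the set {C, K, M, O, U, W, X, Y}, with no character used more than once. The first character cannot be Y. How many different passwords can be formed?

The first character has 8−1 = 7 choices (anything except Y).
The remaining 2 characters are filled from the other 7 symbols without repetition: 7 × 6 = 42.
Total: 7 × 42 = 294.

294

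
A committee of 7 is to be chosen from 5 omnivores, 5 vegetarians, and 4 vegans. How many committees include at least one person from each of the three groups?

Total 7-person selections from all 14: C(14,7) = 3432.
Selections missing a whole group: no omnivores → C(9,7) = 36; no vegetarians → C(9,7) = 36; no vegans → C(10,7) = 120.
Add back selections omitting two groups (i.e. drawn from a single group): C(5,7) + C(5,7) + C(4,7) = 0.
By inclusion–exclusion: 3432 − 192 + 0 = 3240.

3240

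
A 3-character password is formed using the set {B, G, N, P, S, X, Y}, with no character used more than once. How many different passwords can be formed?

210

Choose and order 3 of the 7 symbols: the first character has 7 options, the next 6, then 5.
That product is 7 × 6 × 5 = 210.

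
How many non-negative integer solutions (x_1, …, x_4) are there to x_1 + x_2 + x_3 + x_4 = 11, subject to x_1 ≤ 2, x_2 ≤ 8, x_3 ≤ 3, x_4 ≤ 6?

By stars and bars, unrestricted non-negative solutions to x_1+…+x_4 = 11 number C(11+3,3) = 364.
Subtract solutions that violate a single cap (substitute x_i' = x_i − (cap_i+1)): x_1 ≥ 3 gives C(11,3) = 165; x_2 ≥ 9 gives C(5,3) = 10; x_3 ≥ 4 gives C(10,3) = 120; x_4 ≥ 7 gives C(7,3) = 35. Together 330.
Add back pairs where two caps are both exceeded: 0 + 35 + 4 + 0 + 0 + 1 = 40.
By inclusion–exclusion the count is 364 − 330 + 40 = 74.

74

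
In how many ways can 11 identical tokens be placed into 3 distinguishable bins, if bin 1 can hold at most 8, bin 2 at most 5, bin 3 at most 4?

Without the upper bounds there are C(13,2) = 78 ways to split 11 among 3 bins.
Subtract solutions that violate a single cap (substitute x_i' = x_i − (cap_i+1)): x_1 ≥ 9 gives C(4,2) = 6; x_2 ≥ 6 gives C(7,2) = 21; x_3 ≥ 5 gives C(8,2) = 28. Together 55.
Add back pairs where two caps are both exceeded: 0 + 0 + 1 = 1.
By inclusion–exclusion the count is 78 − 55 + 1 = 24.

24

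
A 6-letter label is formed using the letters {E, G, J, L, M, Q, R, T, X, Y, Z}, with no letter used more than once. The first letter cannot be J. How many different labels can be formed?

The first letter has 11−1 = 10 choices (anything except J).
The remaining 5 letters are filled from the other 10 symbols without repetition: 10 × 9 × 8 × 7 × 6 = 30240.
Total: 10 × 30240 = 302400.

302400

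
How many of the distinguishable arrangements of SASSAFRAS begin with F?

280

Fix F in the first position and arrange the remaining 8 letters.
Those 8 letters have A appearing 3 times and S appearing 4 times, giving (8)!/(4!·3!) = 280.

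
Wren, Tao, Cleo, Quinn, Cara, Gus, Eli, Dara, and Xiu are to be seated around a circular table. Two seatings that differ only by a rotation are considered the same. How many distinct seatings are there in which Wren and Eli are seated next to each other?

10080

Glue Wren and Eli into a block (2 internal orders). Seating 8 units around a circle gives (7)! arrangements.
So 2 × (7)! = 2 × 5040 = 10080.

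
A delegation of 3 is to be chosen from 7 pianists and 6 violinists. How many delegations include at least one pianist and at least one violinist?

231

With no constraint there are C(13,3) = 286 possible selections.
Subtract selections that omit an entire group: no pianists → C(6,3) = 20; no violinists → C(7,3) = 35.
Both groups omitted at once is impossible, so 286 − 55 = 231.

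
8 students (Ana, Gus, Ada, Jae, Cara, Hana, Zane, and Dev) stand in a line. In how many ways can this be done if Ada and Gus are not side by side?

There are 8! = 40320 arrangements in all. If Ada and Gus are adjacent, merging them into one block gives 2·(7)! = 10080 arrangements.
So 40320 − 10080 = 30240 arrangements keep them apart.

30240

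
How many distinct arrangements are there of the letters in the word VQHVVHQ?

210

Letter multiplicities in VQHVVHQ: H×2, Q×2, V×3.
The number of distinct arrangements is 7!/(3!·2!·2!) = 5040/24 = 210.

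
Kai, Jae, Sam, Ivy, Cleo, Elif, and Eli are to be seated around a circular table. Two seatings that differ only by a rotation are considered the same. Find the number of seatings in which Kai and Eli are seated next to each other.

Treat {Kai, Eli} as one unit (2 internal orders) and seat the resulting 6 units around the table: (5)! circular arrangements.
So 2 × (5)! = 2 × 120 = 240.

240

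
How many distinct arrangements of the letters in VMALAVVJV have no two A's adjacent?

There are 9!/(4!·2!) = 7560 arrangements of VMALAVVJV in total.
If the two A's are adjacent, glue them into one block, leaving 8 items to arrange: (8)!/(4!) = 1680 ways.
Subtracting, 7560 − 1680 = 5880 arrangements keep the A's apart.

5880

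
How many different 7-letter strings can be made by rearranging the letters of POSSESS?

210

POSSESS has 7 letters with S appearing 4 times.
Dividing 7! = 5040 by 4! = 24 for the repeated letters gives 210.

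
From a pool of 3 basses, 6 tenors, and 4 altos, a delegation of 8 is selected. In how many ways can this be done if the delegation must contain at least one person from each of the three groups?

With no constraint there are C(13,8) = 1287 possible selections.
Selections missing a whole group: no basses → C(10,8) = 45; no tenors → C(7,8) = 0; no altos → C(9,8) = 9.
Add back selections omitting two groups (i.e. drawn from a single group): C(3,8) + C(6,8) + C(4,8) = 0.
By inclusion–exclusion: 1287 − 54 + 0 = 1233.

1233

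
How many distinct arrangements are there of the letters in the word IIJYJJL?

420

The 7 letters of IIJYJJL have repeats: I appearing twice and J appearing 3 times.
So there are 7! / (3!·2!) = 420 distinguishable arrangements.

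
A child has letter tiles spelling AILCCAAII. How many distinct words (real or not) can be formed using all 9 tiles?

Letter multiplicities in AILCCAAII: A×3, C×2, I×3, L×1.
The number of distinct arrangements is 9!/(3!·3!·2!) = 362880/72 = 5040.

5040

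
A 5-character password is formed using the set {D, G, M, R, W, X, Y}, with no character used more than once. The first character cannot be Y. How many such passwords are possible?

2160

The first character has 7−1 = 6 choices (anything except Y).
The remaining 4 characters are filled from the other 6 symbols without repetition: 6 × 5 × 4 × 3 = 360.
Total: 6 × 360 = 2160.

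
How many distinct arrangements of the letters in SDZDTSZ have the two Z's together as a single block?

180

Treat the 2 copies of Z as a single block. The multiset to arrange is then {ZZ, D, D, S, S, T}, 6 items in all.
That gives (6)!/(2!·2!) = 180 arrangements.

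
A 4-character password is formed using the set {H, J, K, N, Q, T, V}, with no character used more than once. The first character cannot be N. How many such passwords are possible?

The first character has 7−1 = 6 choices (anything except N).
The remaining 3 characters are filled from the other 6 symbols without repetition: 6 × 5 × 4 = 120.
Total: 6 × 120 = 720.

720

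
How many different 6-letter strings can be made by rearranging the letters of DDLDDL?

Letter multiplicities in DDLDDL: D×4, L×2.
The number of distinct arrangements is 6!/(4!·2!) = 720/48 = 15.

15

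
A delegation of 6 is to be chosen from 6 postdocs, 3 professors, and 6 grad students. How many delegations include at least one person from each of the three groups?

3915

With no constraint there are C(15,6) = 5005 possible selections.
Subtract selections that omit an entire group: no postdocs → C(9,6) = 84; no professors → C(12,6) = 924; no grad students → C(9,6) = 84.
Add back selections omitting two groups (i.e. drawn from a single group): C(6,6) + C(3,6) + C(6,6) = 2.
By inclusion–exclusion: 5005 − 1092 + 2 = 3915.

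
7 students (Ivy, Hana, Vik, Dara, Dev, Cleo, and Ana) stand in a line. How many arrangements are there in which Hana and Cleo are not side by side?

3600

There are 7! = 5040 arrangements in all. If Hana and Cleo are adjacent, merging them into one block gives 2·(6)! = 1440 arrangements.
So 5040 − 1440 = 3600 arrangements keep them apart.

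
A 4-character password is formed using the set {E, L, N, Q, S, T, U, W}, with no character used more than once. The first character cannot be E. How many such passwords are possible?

The first character has 8−1 = 7 choices (anything except E).
The remaining 3 characters are filled from the other 7 symbols without repetition: 7 × 6 × 5 = 210.
Total: 7 × 210 = 1470.

1470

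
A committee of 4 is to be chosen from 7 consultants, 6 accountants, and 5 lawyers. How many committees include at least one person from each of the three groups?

1575

With no constraint there are C(18,4) = 3060 possible selections.
Selections missing a whole group: no consultants → C(11,4) = 330; no accountants → C(12,4) = 495; no lawyers → C(13,4) = 715.
Add back selections omitting two groups (i.e. drawn from a single group): C(7,4) + C(6,4) + C(5,4) = 55.
By inclusion–exclusion: 3060 − 1540 + 55 = 1575.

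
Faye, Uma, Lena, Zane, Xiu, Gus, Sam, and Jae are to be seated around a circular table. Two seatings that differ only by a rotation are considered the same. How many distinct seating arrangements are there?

Seat Faye anywhere (absorbing the rotational symmetry), then permute the other 7: (7)! = 5040.

5040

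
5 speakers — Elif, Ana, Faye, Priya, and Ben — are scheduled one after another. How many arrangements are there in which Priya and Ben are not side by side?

Of the 5! = 120 arrangements, those with Priya and Ben adjacent number 2 × 4! = 48 (treat the pair as a block with 2 internal orders).
Complementary counting: 120 − 48 = 72.

72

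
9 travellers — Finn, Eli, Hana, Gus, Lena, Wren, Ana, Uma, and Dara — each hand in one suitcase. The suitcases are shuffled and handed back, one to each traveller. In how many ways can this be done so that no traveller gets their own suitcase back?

133496

Count assignments avoiding every fixed point. For any j of the 9 travellers fixed to their own suitcase, the other 9−j can be arranged in (9−j)! ways.
By inclusion–exclusion this is Σ_{j=0}^{9} (−1)^j C(9,j)·(9−j)!.
Computing: 362880 − 362880 + 181440 − 60480 + 15120 − 3024 + 504 − 72 + 9 − 1 = 133496.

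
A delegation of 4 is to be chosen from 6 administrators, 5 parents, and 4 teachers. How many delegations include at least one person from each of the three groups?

720

Total 4-person selections from all 15: C(15,4) = 1365.
Subtract selections that omit an entire group: no administrators → C(9,4) = 126; no parents → C(10,4) = 210; no teachers → C(11,4) = 330.
Add back selections omitting two groups (i.e. drawn from a single group): C(6,4) + C(5,4) + C(4,4) = 21.
By inclusion–exclusion: 1365 − 666 + 21 = 720.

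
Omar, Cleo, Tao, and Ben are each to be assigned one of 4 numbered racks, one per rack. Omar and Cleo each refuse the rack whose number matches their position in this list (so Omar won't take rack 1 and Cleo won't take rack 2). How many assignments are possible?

Let Aᵢ (for i ∈ {1, 2}) be the placements that put person i in their forbidden rack. Any j of these fix j positions, leaving (4−j)! ways to fill the rest, and there are C(2,j) ways to pick which j.
By inclusion–exclusion, the number of valid placements is Σ_{j=0}^{2} (−1)^j C(2,j)·(4−j)!.
Computing: 24 − 12 + 2 = 14.

14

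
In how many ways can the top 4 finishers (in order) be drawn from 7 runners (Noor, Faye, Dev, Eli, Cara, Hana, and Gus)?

This is an ordered selection of 4 from 7: P(7,4).
That gives 7 × 6 × 5 × 4 = 840.

840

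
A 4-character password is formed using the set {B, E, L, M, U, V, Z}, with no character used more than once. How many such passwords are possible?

This is a permutation of 4 out of 7: P(7,4) = 7!/3!.
That product is 7 × 6 × 5 × 4 = 840.

840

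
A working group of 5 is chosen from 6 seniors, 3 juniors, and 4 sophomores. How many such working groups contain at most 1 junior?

882

Split by how many juniors are chosen (0 through 1).
Sum: C(3,0)·C(10,5) + C(3,1)·C(10,4) = 252 + 630 = 882.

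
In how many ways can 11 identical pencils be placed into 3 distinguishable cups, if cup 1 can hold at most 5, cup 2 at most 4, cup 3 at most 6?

15

By stars and bars, unrestricted non-negative solutions to x_1+…+x_3 = 11 number C(11+2,2) = 78.
Subtract solutions that violate a single cap (substitute x_i' = x_i − (cap_i+1)): x_1 ≥ 6 gives C(7,2) = 21; x_2 ≥ 5 gives C(8,2) = 28; x_3 ≥ 7 gives C(6,2) = 15. Together 64.
Add back pairs where two caps are both exceeded: 1 + 0 + 0 = 1.
By inclusion–exclusion the count is 78 − 64 + 1 = 15.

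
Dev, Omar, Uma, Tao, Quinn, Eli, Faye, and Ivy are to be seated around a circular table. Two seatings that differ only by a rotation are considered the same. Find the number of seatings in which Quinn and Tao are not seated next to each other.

3600

Without the restriction there are (7)! = 5040 seatings.
Those with Quinn next to Tao: fuse the pair into one unit and seat 7 units around a circle — 2·(6)! = 1440.
Subtracting, 5040 − 1440 = 3600.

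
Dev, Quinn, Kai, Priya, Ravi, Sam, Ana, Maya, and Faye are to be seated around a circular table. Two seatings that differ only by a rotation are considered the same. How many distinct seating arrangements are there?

Fix one person's seat to break rotational symmetry; the remaining 8 people can be arranged in (8)! = 40320 ways.

40320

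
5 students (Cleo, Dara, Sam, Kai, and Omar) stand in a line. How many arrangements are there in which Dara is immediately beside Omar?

48

Place the 3 others and the Dara-Omar pair as 4 objects in a line; the pair has 2 internal arrangements.
So the count is 2·(4)! = 48.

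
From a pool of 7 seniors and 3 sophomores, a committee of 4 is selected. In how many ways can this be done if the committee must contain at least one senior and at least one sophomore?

175

With no constraint there are C(10,4) = 210 possible selections.
Selections missing a whole group: no seniors → C(3,4) = 0; no sophomores → C(7,4) = 35.
Both groups omitted at once is impossible, so 210 − 35 = 175.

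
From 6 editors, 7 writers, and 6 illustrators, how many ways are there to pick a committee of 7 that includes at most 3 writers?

Split by how many writers are chosen (0 through 3).
Sum: C(7,0)·C(12,7) + C(7,1)·C(12,6) + C(7,2)·C(12,5) + C(7,3)·C(12,4) = 792 + 6468 + 16632 + 17325 = 41217.

41217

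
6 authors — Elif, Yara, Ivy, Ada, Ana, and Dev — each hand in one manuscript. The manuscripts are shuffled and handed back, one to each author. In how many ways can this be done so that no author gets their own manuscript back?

Count assignments avoiding every fixed point. For any j of the 6 authors fixed to their own manuscript, the other 6−j can be arranged in (6−j)! ways.
By inclusion–exclusion this is Σ_{j=0}^{6} (−1)^j C(6,j)·(6−j)!.
Computing: 720 − 720 + 360 − 120 + 30 − 6 + 1 = 265.

265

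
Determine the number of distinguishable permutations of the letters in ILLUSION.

ILLUSION has 8 letters with I appearing twice and L appearing twice.
The number of distinct arrangements is 8!/(2!·2!) = 40320/4 = 10080.

10080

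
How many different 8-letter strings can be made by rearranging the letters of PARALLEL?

Letter multiplicities in PARALLEL: A×2, E×1, L×3, P×1, R×1.
The number of distinct arrangements is 8!/(3!·2!) = 40320/12 = 3360.

3360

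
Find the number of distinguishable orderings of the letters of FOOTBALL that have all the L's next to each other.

Treat the 2 copies of L as a single block. The multiset to arrange is then {LL, A, B, F, O, O, T}, 7 items in all.
That gives (7)!/(2!) = 2520 arrangements.

2520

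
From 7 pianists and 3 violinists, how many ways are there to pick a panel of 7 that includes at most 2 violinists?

85

Split by how many violinists are chosen (0 through 2).
Sum: C(3,0)·C(7,7) + C(3,1)·C(7,6) + C(3,2)·C(7,5) = 1 + 21 + 63 = 85.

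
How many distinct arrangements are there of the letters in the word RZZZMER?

420

RZZZMER has 7 letters with R appearing twice and Z appearing 3 times.
The number of distinct arrangements is 7!/(3!·2!) = 5040/12 = 420.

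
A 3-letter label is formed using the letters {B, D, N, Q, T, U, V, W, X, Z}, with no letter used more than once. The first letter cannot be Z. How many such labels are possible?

648

The first letter has 10−1 = 9 choices (anything except Z).
The remaining 2 letters are filled from the other 9 symbols without repetition: 9 × 8 = 72.
Total: 9 × 72 = 648.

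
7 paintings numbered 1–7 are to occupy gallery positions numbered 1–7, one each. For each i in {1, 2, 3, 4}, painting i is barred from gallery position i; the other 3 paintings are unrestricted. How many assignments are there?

2790

Let Aᵢ (for 1 ≤ i ≤ 4) be the placements that put painting i in its forbidden gallery position. Any j of these fix j positions, leaving (7−j)! ways to fill the rest, and there are C(4,j) ways to pick which j.
By inclusion–exclusion, the number of valid placements is Σ_{j=0}^{4} (−1)^j C(4,j)·(7−j)!.
Computing: 5040 − 2880 + 720 − 96 + 6 = 2790.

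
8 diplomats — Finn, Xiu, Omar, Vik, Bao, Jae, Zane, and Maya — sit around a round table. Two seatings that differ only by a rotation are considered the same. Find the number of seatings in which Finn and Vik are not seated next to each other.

Without the restriction there are (7)! = 5040 seatings.
Seatings with Finn beside Vik: treat them as a block with 2 internal orders, giving 2 × (6)! = 1440.
Subtracting, 5040 − 1440 = 3600.

3600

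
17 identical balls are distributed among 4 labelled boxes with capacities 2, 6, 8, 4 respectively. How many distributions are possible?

Ignoring the caps, the number of non-negative solutions to x_1+…+x_4 = 17 is C(20,3) = 1140.
Subtract solutions that violate a single cap (substitute x_i' = x_i − (cap_i+1)): x_1 ≥ 3 gives C(17,3) = 680; x_2 ≥ 7 gives C(13,3) = 286; x_3 ≥ 9 gives C(11,3) = 165; x_4 ≥ 5 gives C(15,3) = 455. Together 1586.
Add back pairs where two caps are both exceeded: 120 + 56 + 220 + 4 + 56 + 20 = 476.
Subtract triples: 0 + 10 + 1 + 0 = 11.
By inclusion–exclusion the count is 1140 − 1586 + 476 − 11 = 19.

19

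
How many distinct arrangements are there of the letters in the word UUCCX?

UUCCX has 5 letters with C appearing twice and U appearing twice.
Dividing 5! = 120 by 2!·2! = 4 for the repeated letters gives 30.

30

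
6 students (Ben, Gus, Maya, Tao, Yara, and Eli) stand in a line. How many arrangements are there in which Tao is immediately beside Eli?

Glue Tao and Eli into one block (2 internal orders), leaving 5 units to arrange in a row.
So the count is 2·(5)! = 240.

240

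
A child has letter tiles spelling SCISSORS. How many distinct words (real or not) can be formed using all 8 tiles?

The 8 letters of SCISSORS have repeats: S appearing 4 times.
The number of distinct arrangements is 8!/(4!) = 40320/24 = 1680.

1680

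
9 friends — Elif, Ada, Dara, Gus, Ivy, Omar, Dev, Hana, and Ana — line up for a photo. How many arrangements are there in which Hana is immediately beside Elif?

Glue Hana and Elif into one block (2 internal orders), leaving 8 units to arrange in a row.
So the count is 2·(8)! = 80640.

80640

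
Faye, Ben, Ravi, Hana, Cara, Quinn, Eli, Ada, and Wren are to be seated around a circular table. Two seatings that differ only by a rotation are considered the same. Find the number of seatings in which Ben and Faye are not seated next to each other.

All circular seatings of 9 people number (8)! = 40320.
Seatings with Ben beside Faye: treat them as a block with 2 internal orders, giving 2 × (7)! = 10080.
Subtracting, 40320 − 10080 = 30240.

30240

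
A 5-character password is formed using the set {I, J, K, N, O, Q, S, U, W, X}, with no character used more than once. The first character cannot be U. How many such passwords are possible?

The first character has 10−1 = 9 choices (anything except U).
The remaining 4 characters are filled from the other 9 symbols without repetition: 9 × 8 × 7 × 6 = 3024.
Total: 9 × 3024 = 27216.

27216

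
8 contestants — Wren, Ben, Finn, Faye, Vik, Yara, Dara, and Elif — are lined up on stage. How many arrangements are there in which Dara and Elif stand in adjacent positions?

10080

Place the 6 others and the Dara-Elif pair as 7 objects in a line; the pair has 2 internal arrangements.
So the count is 2·(7)! = 10080.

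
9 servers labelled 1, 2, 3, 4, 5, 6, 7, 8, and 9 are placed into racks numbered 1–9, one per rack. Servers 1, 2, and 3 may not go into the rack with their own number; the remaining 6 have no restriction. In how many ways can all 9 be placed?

256320

Let Aᵢ (for i ∈ {1, 2, 3}) be the placements that put server i in its forbidden rack. Any j of these fix j positions, leaving (9−j)! ways to fill the rest, and there are C(3,j) ways to pick which j.
By inclusion–exclusion, the number of valid placements is Σ_{j=0}^{3} (−1)^j C(3,j)·(9−j)!.
Computing: 362880 − 120960 + 15120 − 720 = 256320.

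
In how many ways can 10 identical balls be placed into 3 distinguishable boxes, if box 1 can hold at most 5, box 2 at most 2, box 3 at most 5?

Ignoring the caps, the number of non-negative solutions to x_1+…+x_3 = 10 is C(12,2) = 66.
Subtract solutions that violate a single cap (substitute x_i' = x_i − (cap_i+1)): x_1 ≥ 6 gives C(6,2) = 15; x_2 ≥ 3 gives C(9,2) = 36; x_3 ≥ 6 gives C(6,2) = 15. Together 66.
Add back pairs where two caps are both exceeded: 3 + 0 + 3 = 6.
By inclusion–exclusion the count is 66 − 66 + 6 = 6.

6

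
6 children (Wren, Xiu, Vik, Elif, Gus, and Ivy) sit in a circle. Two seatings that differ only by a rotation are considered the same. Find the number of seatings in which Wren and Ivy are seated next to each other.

Treat {Wren, Ivy} as one unit (2 internal orders) and seat the resulting 5 units around the table: (4)! circular arrangements.
So 2 × (4)! = 2 × 24 = 48.

48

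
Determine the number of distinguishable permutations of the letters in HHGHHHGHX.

252

Letter multiplicities in HHGHHHGHX: G×2, H×6, X×1.
Dividing 9! = 362880 by 6!·2! = 1440 for the repeated letters gives 252.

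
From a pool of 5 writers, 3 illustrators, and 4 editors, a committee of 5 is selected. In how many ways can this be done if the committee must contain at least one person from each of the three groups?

Total 5-person selections from all 12: C(12,5) = 792.
Subtract selections that omit an entire group: no writers → C(7,5) = 21; no illustrators → C(9,5) = 126; no editors → C(8,5) = 56.
Add back selections omitting two groups (i.e. drawn from a single group): C(5,5) + C(3,5) + C(4,5) = 1.
By inclusion–exclusion: 792 − 203 + 1 = 590.

590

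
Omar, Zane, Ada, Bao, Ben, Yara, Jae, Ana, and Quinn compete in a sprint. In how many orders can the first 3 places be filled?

504

There are 9 choices for 1st place, 8 for 2nd, and 7 for 3rd.
That gives 9 × 8 × 7 = 504.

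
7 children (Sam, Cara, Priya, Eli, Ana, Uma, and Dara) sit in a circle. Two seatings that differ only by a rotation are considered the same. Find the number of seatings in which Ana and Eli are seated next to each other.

240

Treat {Ana, Eli} as one unit (2 internal orders) and seat the resulting 6 units around the table: (5)! circular arrangements.
So 2 × (5)! = 2 × 120 = 240.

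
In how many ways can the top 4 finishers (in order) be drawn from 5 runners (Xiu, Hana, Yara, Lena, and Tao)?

There are 5 choices for 1st place, 4 for 2nd, and so on down to 2 for position 4.
That gives 5 × 4 × 3 × 2 = 120.

120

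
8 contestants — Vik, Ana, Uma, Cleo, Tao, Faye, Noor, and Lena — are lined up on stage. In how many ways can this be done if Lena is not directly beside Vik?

There are 8! = 40320 arrangements in all. If Lena and Vik are adjacent, merging them into one block gives 2·(7)! = 10080 arrangements.
So 40320 − 10080 = 30240 arrangements keep them apart.

30240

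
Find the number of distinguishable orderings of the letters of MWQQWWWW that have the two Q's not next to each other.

126

Total arrangements of MWQQWWWW: 8!/(5!·2!) = 168.
If the two Q's are adjacent, glue them into one block, leaving 7 items to arrange: (7)!/(5!) = 42 ways.
Subtracting, 168 − 42 = 126 arrangements keep the Q's apart.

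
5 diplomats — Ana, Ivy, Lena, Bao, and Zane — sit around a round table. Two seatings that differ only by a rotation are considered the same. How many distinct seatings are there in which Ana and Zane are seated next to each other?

Treat {Ana, Zane} as one unit (2 internal orders) and seat the resulting 4 units around the table: (3)! circular arrangements.
So 2 × (3)! = 2 × 6 = 12.

12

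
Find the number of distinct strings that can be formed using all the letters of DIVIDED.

420

The 7 letters of DIVIDED have repeats: D appearing 3 times and I appearing twice.
Dividing 7! = 5040 by 3!·2! = 12 for the repeated letters gives 420.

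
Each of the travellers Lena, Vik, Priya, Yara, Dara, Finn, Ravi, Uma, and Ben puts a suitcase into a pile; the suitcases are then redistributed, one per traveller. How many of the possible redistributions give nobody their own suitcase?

Let Aᵢ be the assignments in which traveller i gets their own suitcase. We want the size of the complement of A₁∪…∪A_9.
By inclusion–exclusion this is Σ_{j=0}^{9} (−1)^j C(9,j)·(9−j)!.
Computing: 362880 − 362880 + 181440 − 60480 + 15120 − 3024 + 504 − 72 + 9 − 1 = 133496.

133496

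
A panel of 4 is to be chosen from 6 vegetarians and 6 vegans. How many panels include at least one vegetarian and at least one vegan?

With no constraint there are C(12,4) = 495 possible selections.
Selections missing a whole group: no vegetarians → C(6,4) = 15; no vegans → C(6,4) = 15.
Both groups omitted at once is impossible, so 495 − 30 = 465.

465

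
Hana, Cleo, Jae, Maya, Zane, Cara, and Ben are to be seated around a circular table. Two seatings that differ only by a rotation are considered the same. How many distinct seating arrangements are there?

720

Around a circle, 7 distinct people have 7!/7 = (6)! = 720 rotationally distinct seatings.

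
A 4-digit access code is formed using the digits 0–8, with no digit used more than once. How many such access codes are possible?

3024

Choose and order 4 of the 9 symbols: the first digit has 9 options, the next 8, then 7, 6.
That product is 9 × 8 × 7 × 6 = 3024.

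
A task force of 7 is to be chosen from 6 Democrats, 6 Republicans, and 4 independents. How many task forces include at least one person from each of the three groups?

10408

Unrestricted: C(16,7) = 11440 ways to pick any 7 of the 16.
Selections missing a whole group: no Democrats → C(10,7) = 120; no Republicans → C(10,7) = 120; no independents → C(12,7) = 792.
Add back selections omitting two groups (i.e. drawn from a single group): C(6,7) + C(6,7) + C(4,7) = 0.
By inclusion–exclusion: 11440 − 1032 + 0 = 10408.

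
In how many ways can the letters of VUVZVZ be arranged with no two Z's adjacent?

40

There are 6!/(3!·2!) = 60 arrangements of VUVZVZ in total.
Arrangements with the Z's together: treat ZZ as one letter, giving (5)!/(3!) = 20.
Hence 60 − 20 = 40.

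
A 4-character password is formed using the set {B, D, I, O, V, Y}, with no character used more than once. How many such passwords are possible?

360

Choose and order 4 of the 6 symbols: the first character has 6 options, the next 5, then 4, 3.
That product is 6 × 5 × 4 × 3 = 360.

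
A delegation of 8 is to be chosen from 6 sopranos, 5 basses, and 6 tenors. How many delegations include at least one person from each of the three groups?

23485

Unrestricted: C(17,8) = 24310 ways to pick any 8 of the 17.
Selections missing a whole group: no sopranos → C(11,8) = 165; no basses → C(12,8) = 495; no tenors → C(11,8) = 165.
Add back selections omitting two groups (i.e. drawn from a single group): C(6,8) + C(5,8) + C(6,8) = 0.
By inclusion–exclusion: 24310 − 825 + 0 = 23485.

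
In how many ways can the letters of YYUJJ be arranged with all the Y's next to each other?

12

Treat the 2 copies of Y as a single block. The multiset to arrange is then {YY, J, J, U}, 4 items in all.
That gives (4)!/(2!) = 12 arrangements.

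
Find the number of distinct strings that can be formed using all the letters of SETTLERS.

5040

SETTLERS has 8 letters with E appearing twice, S appearing twice, and T appearing twice.
The number of distinct arrangements is 8!/(2!·2!·2!) = 40320/8 = 5040.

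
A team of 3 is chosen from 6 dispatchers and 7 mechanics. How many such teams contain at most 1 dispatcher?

161

Split by how many dispatchers are chosen (0 through 1).
Sum: C(6,0)·C(7,3) + C(6,1)·C(7,2) = 35 + 126 = 161.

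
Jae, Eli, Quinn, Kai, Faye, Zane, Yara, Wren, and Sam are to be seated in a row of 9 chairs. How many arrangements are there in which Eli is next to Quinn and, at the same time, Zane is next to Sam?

Treat {Eli,Quinn} as one block (2 orders) and {Zane,Sam} as another (2 orders).
That leaves 7 units to arrange: 2 × 2 × 7! = 4 × 5040 = 20160.

20160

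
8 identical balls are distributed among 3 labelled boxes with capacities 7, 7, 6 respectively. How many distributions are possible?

By stars and bars, unrestricted non-negative solutions to x_1+…+x_3 = 8 number C(8+2,2) = 45.
Subtract solutions that violate a single cap (substitute x_i' = x_i − (cap_i+1)): x_1 ≥ 8 gives C(2,2) = 1; x_2 ≥ 8 gives C(2,2) = 1; x_3 ≥ 7 gives C(3,2) = 3. Together 5.
No two caps can be exceeded simultaneously, so the pair terms are all 0.
By inclusion–exclusion the count is 45 − 5 + 0 = 40.

40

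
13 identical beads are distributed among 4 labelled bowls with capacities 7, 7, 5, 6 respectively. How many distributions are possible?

Without the upper bounds there are C(16,3) = 560 ways to split 13 among 4 bowls.
Subtract solutions that violate a single cap (substitute x_i' = x_i − (cap_i+1)): x_1 ≥ 8 gives C(8,3) = 56; x_2 ≥ 8 gives C(8,3) = 56; x_3 ≥ 6 gives C(10,3) = 120; x_4 ≥ 7 gives C(9,3) = 84. Together 316.
Add back pairs where two caps are both exceeded: 0 + 0 + 0 + 0 + 0 + 1 = 1.
By inclusion–exclusion the count is 560 − 316 + 1 = 245.

245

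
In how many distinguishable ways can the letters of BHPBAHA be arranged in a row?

630

BHPBAHA has 7 letters with A appearing twice, B appearing twice, and H appearing twice.
The number of distinct arrangements is 7!/(2!·2!·2!) = 5040/8 = 630.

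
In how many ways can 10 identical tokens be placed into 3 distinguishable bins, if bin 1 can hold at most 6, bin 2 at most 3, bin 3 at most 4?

10

Ignoring the caps, the number of non-negative solutions to x_1+…+x_3 = 10 is C(12,2) = 66.
Subtract solutions that violate a single cap (substitute x_i' = x_i − (cap_i+1)): x_1 ≥ 7 gives C(5,2) = 10; x_2 ≥ 4 gives C(8,2) = 28; x_3 ≥ 5 gives C(7,2) = 21. Together 59.
Add back pairs where two caps are both exceeded: 0 + 0 + 3 = 3.
By inclusion–exclusion the count is 66 − 59 + 3 = 10.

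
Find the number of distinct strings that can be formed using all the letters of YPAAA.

Letter multiplicities in YPAAA: A×3, P×1, Y×1.
Dividing 5! = 120 by 3! = 6 for the repeated letters gives 20.

20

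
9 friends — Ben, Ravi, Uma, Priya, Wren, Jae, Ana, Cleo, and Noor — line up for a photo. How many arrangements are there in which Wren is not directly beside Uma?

282240

Of the 9! = 362880 arrangements, those with Wren and Uma adjacent number 2 × 8! = 80640 (treat the pair as a block with 2 internal orders).
Complementary counting: 362880 − 80640 = 282240.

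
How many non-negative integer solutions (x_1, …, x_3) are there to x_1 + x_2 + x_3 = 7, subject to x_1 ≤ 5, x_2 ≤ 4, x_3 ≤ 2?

By stars and bars, unrestricted non-negative solutions to x_1+…+x_3 = 7 number C(7+2,2) = 36.
Subtract solutions that violate a single cap (substitute x_i' = x_i − (cap_i+1)): x_1 ≥ 6 gives C(3,2) = 3; x_2 ≥ 5 gives C(4,2) = 6; x_3 ≥ 3 gives C(6,2) = 15. Together 24.
No two caps can be exceeded simultaneously, so the pair terms are all 0.
By inclusion–exclusion the count is 36 − 24 + 0 = 12.

12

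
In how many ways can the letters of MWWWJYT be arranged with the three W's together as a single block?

Treat the 3 copies of W as a single block. The multiset to arrange is then {WWW, J, M, T, Y}, 5 items in all.
All 5 items are distinct, so there are (5)! = 120 arrangements.

120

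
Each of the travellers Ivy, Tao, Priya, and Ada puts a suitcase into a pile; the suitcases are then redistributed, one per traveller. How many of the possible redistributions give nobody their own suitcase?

9

Let Aᵢ be the assignments in which traveller i gets their own suitcase. We want the size of the complement of A₁∪…∪A_4.
By inclusion–exclusion this is Σ_{j=0}^{4} (−1)^j C(4,j)·(4−j)!.
Computing: 24 − 24 + 12 − 4 + 1 = 9.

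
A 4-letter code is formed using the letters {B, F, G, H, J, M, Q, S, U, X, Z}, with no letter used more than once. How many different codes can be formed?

With no repetition, fill the 4 letters in order: 11 choices, then 10, down to 8.
11 × 10 × 9 × 8 = 7920.

7920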